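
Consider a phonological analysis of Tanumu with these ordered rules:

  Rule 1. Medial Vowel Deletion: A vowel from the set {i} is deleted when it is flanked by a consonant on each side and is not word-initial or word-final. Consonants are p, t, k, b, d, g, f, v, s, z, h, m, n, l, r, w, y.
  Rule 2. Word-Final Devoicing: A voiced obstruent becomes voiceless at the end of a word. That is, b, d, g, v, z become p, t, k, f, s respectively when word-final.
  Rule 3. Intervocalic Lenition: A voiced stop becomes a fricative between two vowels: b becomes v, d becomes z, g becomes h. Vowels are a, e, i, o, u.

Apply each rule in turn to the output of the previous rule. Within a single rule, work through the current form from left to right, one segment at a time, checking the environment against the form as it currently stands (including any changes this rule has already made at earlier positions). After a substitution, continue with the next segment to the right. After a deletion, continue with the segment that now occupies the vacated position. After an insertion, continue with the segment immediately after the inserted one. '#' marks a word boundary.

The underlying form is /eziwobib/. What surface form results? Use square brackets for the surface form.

[ezwobp]

Rule 1 Medial Vowel Deletion: [eziwobib] → [ezwobb]
Rule 2 Word-Final Devoicing: [ezwobb] → [ezwobp]
Rule 3 Intervocalic Lenition: no change — [ezwobp]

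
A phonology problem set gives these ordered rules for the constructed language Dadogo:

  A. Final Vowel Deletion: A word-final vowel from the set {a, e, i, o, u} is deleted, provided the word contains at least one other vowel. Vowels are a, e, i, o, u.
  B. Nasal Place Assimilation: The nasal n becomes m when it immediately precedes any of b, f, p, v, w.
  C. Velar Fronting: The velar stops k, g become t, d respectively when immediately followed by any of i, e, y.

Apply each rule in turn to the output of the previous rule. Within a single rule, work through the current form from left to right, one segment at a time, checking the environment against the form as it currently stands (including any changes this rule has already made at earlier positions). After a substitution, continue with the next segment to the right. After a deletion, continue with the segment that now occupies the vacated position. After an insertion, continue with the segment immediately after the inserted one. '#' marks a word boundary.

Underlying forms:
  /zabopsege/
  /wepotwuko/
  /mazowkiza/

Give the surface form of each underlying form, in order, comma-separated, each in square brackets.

[zabopseg], [wepotwuk], [mazowtiz]

/zabopsege/:
  A Final Vowel Deletion: [zabopsege] → [zabopseg]
  B Nasal Place Assimilation: no change — [zabopseg]
  C Velar Fronting: no change — [zabopseg]
/wepotwuko/:
  A Final Vowel Deletion: [wepotwuko] → [wepotwuk]
  B Nasal Place Assimilation: no change — [wepotwuk]
  C Velar Fronting: no change — [wepotwuk]
/mazowkiza/:
  A Final Vowel Deletion: [mazowkiza] → [mazowkiz]
  B Nasal Place Assimilation: no change — [mazowkiz]
  C Velar Fronting: [mazowkiz] → [mazowtiz]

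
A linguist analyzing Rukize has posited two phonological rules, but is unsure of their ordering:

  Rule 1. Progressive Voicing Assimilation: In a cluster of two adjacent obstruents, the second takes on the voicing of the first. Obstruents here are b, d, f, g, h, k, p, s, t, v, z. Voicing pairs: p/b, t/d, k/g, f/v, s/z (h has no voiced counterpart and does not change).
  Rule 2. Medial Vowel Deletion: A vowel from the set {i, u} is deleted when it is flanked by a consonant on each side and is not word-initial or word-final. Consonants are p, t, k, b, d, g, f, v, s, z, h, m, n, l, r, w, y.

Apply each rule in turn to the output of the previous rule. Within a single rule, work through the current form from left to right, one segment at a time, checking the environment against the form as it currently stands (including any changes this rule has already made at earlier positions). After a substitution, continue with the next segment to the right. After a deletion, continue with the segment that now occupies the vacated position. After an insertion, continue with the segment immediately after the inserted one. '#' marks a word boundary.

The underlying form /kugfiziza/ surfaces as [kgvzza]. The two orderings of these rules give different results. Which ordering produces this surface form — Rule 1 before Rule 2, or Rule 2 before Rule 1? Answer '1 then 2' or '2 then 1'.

1 then 2

Order 1 then 2:
  1 Progressive Voicing Assimilation: [kugfiziza] → [kugviziza]
  2 Medial Vowel Deletion: [kugviziza] → [kgvzza]
  result: [kgvzza]
Order 2 then 1:
  2 Medial Vowel Deletion: [kugfiziza] → [kgfzza]
  1 Progressive Voicing Assimilation: [kgfzza] → [kkfssa]
  result: [kkfssa]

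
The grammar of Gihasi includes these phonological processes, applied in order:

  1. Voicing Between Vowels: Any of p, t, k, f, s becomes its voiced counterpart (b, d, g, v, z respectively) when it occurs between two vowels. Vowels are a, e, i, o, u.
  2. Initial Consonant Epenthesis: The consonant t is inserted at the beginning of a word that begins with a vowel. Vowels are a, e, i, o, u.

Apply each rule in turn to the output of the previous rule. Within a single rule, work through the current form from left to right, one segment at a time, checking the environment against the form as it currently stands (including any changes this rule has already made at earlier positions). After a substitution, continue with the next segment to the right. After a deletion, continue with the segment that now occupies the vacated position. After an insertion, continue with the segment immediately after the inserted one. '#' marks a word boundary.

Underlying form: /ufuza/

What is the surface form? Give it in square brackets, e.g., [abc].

[tuvuza]

1 Voicing Between Vowels: [ufuza] → [uvuza]
2 Initial Consonant Epenthesis: [uvuza] → [tuvuza]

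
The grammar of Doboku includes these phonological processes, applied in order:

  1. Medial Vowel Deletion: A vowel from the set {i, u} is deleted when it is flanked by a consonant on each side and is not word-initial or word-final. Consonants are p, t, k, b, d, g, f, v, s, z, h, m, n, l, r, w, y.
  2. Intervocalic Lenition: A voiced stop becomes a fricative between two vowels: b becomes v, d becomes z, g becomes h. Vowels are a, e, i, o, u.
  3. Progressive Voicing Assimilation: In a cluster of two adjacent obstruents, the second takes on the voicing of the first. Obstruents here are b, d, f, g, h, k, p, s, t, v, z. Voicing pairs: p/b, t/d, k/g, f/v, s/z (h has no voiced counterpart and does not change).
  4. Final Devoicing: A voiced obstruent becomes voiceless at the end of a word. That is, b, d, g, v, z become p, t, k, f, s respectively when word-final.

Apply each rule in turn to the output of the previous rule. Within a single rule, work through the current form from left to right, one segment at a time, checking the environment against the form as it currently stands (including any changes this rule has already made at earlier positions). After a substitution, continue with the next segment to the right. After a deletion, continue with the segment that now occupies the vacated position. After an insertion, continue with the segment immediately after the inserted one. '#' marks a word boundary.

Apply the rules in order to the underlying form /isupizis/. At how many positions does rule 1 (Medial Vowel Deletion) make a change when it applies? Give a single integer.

1 Medial Vowel Deletion: [isupizis] → [ispzs]
2 Intervocalic Lenition: no change — [ispzs]
3 Progressive Voicing Assimilation: [ispzs] → [ispss]
4 Final Devoicing: no change — [ispss]
Rule 1 changed 3 position(s).

3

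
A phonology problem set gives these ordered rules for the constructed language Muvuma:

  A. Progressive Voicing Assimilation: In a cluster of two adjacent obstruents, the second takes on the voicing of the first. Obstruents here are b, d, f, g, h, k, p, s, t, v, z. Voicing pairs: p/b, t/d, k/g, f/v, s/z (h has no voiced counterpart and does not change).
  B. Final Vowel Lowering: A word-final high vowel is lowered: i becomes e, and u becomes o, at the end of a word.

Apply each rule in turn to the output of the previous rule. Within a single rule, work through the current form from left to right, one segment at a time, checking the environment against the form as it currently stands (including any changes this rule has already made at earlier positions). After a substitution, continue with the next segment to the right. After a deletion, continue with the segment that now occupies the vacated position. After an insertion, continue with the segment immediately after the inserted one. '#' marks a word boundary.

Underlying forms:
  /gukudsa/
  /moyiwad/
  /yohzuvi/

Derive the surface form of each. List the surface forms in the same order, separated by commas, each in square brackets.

/gukudsa/:
  A Progressive Voicing Assimilation: [gukudsa] → [gukudza]
  B Final Vowel Lowering: no change — [gukudza]
/moyiwad/:
  A Progressive Voicing Assimilation: no change — [moyiwad]
  B Final Vowel Lowering: no change — [moyiwad]
/yohzuvi/:
  A Progressive Voicing Assimilation: [yohzuvi] → [yohsuvi]
  B Final Vowel Lowering: [yohsuvi] → [yohsuve]

[gukudza], [moyiwad], [yohsuve]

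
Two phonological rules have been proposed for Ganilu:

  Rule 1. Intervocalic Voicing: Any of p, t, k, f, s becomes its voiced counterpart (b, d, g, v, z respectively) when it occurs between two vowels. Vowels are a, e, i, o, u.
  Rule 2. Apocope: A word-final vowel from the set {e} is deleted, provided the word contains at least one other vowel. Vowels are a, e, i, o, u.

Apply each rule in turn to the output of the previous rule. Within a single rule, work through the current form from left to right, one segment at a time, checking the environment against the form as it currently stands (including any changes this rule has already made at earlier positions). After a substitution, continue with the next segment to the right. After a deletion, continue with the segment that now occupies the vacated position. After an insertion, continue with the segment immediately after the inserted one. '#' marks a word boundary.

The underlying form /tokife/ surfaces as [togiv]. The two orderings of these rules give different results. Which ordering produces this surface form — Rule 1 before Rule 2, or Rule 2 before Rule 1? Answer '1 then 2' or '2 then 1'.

Order 1 then 2:
  1 Intervocalic Voicing: [tokife] → [togive]
  2 Apocope: [togive] → [togiv]
  result: [togiv]
Order 2 then 1:
  2 Apocope: [tokife] → [tokif]
  1 Intervocalic Voicing: [tokif] → [togif]
  result: [togif]

1 then 2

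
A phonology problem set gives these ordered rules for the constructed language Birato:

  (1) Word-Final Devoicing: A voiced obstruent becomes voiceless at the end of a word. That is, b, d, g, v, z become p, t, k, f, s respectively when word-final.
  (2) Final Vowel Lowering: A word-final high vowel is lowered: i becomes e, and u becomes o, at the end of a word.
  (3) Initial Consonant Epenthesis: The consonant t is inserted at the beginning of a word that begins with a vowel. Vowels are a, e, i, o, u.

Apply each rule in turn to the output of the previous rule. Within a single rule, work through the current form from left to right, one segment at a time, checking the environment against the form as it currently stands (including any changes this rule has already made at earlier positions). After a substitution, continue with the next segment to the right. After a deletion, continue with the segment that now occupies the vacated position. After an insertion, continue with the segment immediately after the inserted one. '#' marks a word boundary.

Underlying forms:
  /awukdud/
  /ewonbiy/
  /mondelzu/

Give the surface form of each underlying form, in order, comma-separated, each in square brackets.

/awukdud/:
  (1) Word-Final Devoicing: [awukdud] → [awukdut]
  (2) Final Vowel Lowering: no change — [awukdut]
  (3) Initial Consonant Epenthesis: [awukdut] → [tawukdut]
/ewonbiy/:
  (1) Word-Final Devoicing: no change — [ewonbiy]
  (2) Final Vowel Lowering: no change — [ewonbiy]
  (3) Initial Consonant Epenthesis: [ewonbiy] → [tewonbiy]
/mondelzu/:
  (1) Word-Final Devoicing: no change — [mondelzu]
  (2) Final Vowel Lowering: [mondelzu] → [mondelzo]
  (3) Initial Consonant Epenthesis: no change — [mondelzo]

[tawukdut], [tewonbiy], [mondelzo]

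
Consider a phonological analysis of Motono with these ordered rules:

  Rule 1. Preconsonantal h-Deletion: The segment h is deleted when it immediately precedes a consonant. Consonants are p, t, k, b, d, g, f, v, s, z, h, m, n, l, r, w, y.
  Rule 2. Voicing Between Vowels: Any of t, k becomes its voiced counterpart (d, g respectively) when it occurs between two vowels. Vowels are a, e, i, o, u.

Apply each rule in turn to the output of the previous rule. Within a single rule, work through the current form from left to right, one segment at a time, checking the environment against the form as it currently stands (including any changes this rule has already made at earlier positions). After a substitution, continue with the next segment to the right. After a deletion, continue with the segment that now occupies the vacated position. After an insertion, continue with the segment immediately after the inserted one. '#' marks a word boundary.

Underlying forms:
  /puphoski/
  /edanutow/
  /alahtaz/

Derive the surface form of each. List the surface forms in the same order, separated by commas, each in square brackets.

[puphoski], [edanudow], [aladaz]

/puphoski/:
  Rule 1 Preconsonantal h-Deletion: no change — [puphoski]
  Rule 2 Voicing Between Vowels: no change — [puphoski]
/edanutow/:
  Rule 1 Preconsonantal h-Deletion: no change — [edanutow]
  Rule 2 Voicing Between Vowels: [edanutow] → [edanudow]
/alahtaz/:
  Rule 1 Preconsonantal h-Deletion: [alahtaz] → [alataz]
  Rule 2 Voicing Between Vowels: [alataz] → [aladaz]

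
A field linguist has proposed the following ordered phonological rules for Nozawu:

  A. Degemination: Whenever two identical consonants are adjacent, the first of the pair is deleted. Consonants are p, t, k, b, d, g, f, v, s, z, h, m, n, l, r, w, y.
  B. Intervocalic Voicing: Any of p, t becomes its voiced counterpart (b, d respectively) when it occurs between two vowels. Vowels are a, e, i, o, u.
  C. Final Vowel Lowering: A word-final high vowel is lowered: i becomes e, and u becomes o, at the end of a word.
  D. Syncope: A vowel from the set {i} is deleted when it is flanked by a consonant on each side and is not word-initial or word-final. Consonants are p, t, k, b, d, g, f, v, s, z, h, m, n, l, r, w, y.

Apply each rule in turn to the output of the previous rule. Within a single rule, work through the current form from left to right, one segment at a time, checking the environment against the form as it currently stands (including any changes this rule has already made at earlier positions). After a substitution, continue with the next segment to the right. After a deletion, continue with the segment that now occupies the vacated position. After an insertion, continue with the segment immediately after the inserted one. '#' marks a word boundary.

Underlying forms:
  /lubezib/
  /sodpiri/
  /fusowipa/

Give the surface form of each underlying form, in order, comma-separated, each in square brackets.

[lubezb], [sodpre], [fusowba]

/lubezib/:
  A Degemination: no change — [lubezib]
  B Intervocalic Voicing: no change — [lubezib]
  C Final Vowel Lowering: no change — [lubezib]
  D Syncope: [lubezib] → [lubezb]
/sodpiri/:
  A Degemination: no change — [sodpiri]
  B Intervocalic Voicing: no change — [sodpiri]
  C Final Vowel Lowering: [sodpiri] → [sodpire]
  D Syncope: [sodpire] → [sodpre]
/fusowipa/:
  A Degemination: no change — [fusowipa]
  B Intervocalic Voicing: [fusowipa] → [fusowiba]
  C Final Vowel Lowering: no change — [fusowiba]
  D Syncope: [fusowiba] → [fusowba]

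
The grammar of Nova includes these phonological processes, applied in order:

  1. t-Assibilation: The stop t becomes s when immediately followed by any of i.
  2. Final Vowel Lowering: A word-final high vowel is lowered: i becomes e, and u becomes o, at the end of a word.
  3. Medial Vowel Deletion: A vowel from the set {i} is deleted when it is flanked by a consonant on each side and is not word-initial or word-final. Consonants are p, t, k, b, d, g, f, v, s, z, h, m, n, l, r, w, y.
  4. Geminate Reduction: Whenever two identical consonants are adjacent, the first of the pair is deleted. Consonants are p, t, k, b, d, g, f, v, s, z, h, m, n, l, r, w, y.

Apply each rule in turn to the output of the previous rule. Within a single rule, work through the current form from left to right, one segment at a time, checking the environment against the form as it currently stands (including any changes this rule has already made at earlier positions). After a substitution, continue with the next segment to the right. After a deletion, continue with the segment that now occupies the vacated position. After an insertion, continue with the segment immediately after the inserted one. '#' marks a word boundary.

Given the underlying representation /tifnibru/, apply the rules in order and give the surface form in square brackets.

[sfnbro]

1 t-Assibilation: [tifnibru] → [sifnibru]
2 Final Vowel Lowering: [sifnibru] → [sifnibro]
3 Medial Vowel Deletion: [sifnibro] → [sfnbro]
4 Geminate Reduction: no change — [sfnbro]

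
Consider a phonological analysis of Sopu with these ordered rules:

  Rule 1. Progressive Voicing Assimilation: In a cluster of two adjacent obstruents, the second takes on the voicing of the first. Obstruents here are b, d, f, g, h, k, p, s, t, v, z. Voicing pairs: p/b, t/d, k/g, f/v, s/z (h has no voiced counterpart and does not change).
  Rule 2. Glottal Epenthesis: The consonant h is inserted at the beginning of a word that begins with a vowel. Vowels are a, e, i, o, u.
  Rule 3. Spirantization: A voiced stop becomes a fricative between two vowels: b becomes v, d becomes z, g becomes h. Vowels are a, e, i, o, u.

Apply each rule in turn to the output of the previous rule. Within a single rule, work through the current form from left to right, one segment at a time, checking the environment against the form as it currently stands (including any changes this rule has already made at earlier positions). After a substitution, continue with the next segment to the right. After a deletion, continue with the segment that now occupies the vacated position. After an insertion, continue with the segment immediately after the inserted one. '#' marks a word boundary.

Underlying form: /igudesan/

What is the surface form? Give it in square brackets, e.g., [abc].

[hihuzesan]

Rule 1 Progressive Voicing Assimilation: no change — [igudesan]
Rule 2 Glottal Epenthesis: [igudesan] → [higudesan]
Rule 3 Spirantization: [higudesan] → [hihuzesan]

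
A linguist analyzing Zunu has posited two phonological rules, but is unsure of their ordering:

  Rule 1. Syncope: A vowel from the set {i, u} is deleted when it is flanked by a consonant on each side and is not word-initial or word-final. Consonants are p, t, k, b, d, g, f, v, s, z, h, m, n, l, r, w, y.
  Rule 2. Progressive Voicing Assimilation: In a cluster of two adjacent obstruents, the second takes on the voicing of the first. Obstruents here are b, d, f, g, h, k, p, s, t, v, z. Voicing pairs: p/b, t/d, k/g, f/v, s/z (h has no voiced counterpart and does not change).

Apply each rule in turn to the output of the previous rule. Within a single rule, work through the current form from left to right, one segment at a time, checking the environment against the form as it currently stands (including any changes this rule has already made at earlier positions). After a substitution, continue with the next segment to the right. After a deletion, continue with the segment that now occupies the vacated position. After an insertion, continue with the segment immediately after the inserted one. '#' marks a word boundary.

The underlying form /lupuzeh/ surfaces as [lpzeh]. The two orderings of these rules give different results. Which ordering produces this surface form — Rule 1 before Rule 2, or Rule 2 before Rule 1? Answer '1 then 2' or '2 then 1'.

2 then 1

Order 1 then 2:
  1 Syncope: [lupuzeh] → [lpzeh]
  2 Progressive Voicing Assimilation: [lpzeh] → [lpseh]
  result: [lpseh]
Order 2 then 1:
  2 Progressive Voicing Assimilation: no change — [lupuzeh]
  1 Syncope: [lupuzeh] → [lpzeh]
  result: [lpzeh]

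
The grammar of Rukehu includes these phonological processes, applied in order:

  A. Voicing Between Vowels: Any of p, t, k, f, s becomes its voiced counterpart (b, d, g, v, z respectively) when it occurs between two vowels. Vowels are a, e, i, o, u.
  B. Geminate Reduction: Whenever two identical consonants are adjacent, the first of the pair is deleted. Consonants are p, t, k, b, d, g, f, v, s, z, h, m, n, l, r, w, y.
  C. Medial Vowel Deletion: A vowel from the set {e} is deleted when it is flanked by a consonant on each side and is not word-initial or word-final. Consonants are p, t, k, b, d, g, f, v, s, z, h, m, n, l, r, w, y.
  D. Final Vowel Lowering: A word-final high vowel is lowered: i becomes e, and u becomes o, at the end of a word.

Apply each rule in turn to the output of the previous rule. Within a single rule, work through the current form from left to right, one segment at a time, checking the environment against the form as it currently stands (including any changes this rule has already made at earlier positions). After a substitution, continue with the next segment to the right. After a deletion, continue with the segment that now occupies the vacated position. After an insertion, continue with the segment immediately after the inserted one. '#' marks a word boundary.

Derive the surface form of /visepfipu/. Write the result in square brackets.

A Voicing Between Vowels: [visepfipu] → [vizepfibu]
B Geminate Reduction: no change — [vizepfibu]
C Medial Vowel Deletion: [vizepfibu] → [vizpfibu]
D Final Vowel Lowering: [vizpfibu] → [vizpfibo]

[vizpfibo]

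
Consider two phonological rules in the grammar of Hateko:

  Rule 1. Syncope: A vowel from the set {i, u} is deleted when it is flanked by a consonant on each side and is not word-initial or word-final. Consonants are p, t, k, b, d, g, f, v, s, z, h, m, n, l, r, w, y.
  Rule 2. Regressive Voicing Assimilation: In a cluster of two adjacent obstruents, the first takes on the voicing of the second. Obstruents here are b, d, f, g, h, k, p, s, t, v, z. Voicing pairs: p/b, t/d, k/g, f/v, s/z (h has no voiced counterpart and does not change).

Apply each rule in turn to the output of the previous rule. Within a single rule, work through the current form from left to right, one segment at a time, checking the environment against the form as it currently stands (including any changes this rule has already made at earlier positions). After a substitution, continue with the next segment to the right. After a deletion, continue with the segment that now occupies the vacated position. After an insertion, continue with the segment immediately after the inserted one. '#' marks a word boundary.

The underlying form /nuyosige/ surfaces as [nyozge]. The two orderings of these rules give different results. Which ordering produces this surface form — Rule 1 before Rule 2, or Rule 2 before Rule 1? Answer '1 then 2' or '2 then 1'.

Order 1 then 2:
  1 Syncope: [nuyosige] → [nyosge]
  2 Regressive Voicing Assimilation: [nyosge] → [nyozge]
  result: [nyozge]
Order 2 then 1:
  2 Regressive Voicing Assimilation: no change — [nuyosige]
  1 Syncope: [nuyosige] → [nyosge]
  result: [nyosge]

1 then 2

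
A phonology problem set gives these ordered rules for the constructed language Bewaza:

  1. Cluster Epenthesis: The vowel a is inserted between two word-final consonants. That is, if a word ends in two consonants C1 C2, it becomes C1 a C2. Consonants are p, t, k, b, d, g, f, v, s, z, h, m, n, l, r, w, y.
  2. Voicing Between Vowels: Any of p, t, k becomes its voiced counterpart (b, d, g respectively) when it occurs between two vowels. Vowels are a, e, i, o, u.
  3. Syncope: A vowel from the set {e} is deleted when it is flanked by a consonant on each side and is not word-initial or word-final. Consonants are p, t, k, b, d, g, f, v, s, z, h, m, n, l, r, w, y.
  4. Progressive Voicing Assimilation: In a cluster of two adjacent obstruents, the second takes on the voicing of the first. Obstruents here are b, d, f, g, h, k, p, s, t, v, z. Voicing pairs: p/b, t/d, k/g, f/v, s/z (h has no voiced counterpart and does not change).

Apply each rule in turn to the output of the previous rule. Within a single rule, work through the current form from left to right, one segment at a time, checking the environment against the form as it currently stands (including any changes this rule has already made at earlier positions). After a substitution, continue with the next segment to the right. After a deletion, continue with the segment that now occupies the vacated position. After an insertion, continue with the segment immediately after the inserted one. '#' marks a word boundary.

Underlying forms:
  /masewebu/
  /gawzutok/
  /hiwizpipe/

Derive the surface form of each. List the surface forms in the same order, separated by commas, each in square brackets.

/masewebu/:
  1 Cluster Epenthesis: no change — [masewebu]
  2 Voicing Between Vowels: no change — [masewebu]
  3 Syncope: [masewebu] → [maswbu]
  4 Progressive Voicing Assimilation: no change — [maswbu]
/gawzutok/:
  1 Cluster Epenthesis: no change — [gawzutok]
  2 Voicing Between Vowels: [gawzutok] → [gawzudok]
  3 Syncope: no change — [gawzudok]
  4 Progressive Voicing Assimilation: no change — [gawzudok]
/hiwizpipe/:
  1 Cluster Epenthesis: no change — [hiwizpipe]
  2 Voicing Between Vowels: [hiwizpipe] → [hiwizpibe]
  3 Syncope: no change — [hiwizpibe]
  4 Progressive Voicing Assimilation: [hiwizpibe] → [hiwizbibe]

[maswbu], [gawzudok], [hiwizbibe]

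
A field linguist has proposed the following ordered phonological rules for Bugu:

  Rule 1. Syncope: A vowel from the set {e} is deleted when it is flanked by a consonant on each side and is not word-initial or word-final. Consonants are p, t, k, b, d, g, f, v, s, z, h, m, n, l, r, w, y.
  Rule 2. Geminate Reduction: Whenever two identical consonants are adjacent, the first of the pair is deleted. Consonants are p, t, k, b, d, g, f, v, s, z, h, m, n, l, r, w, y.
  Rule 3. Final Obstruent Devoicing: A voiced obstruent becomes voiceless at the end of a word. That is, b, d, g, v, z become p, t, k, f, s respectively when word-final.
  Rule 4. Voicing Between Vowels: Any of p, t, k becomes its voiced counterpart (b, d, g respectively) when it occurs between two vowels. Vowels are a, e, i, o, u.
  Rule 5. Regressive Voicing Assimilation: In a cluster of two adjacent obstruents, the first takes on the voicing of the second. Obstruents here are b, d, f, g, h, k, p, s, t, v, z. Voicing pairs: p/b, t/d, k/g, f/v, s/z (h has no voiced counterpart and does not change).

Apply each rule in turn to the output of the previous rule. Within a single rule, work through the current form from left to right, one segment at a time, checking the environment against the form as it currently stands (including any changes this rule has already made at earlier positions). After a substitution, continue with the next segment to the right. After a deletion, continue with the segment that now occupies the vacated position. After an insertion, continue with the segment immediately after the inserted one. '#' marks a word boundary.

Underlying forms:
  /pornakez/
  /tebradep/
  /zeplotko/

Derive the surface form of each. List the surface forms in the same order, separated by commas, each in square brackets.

/pornakez/:
  Rule 1 Syncope: [pornakez] → [pornakz]
  Rule 2 Geminate Reduction: no change — [pornakz]
  Rule 3 Final Obstruent Devoicing: [pornakz] → [pornaks]
  Rule 4 Voicing Between Vowels: no change — [pornaks]
  Rule 5 Regressive Voicing Assimilation: no change — [pornaks]
/tebradep/:
  Rule 1 Syncope: [tebradep] → [tbradp]
  Rule 2 Geminate Reduction: no change — [tbradp]
  Rule 3 Final Obstruent Devoicing: no change — [tbradp]
  Rule 4 Voicing Between Vowels: no change — [tbradp]
  Rule 5 Regressive Voicing Assimilation: [tbradp] → [dbratp]
/zeplotko/:
  Rule 1 Syncope: [zeplotko] → [zplotko]
  Rule 2 Geminate Reduction: no change — [zplotko]
  Rule 3 Final Obstruent Devoicing: no change — [zplotko]
  Rule 4 Voicing Between Vowels: no change — [zplotko]
  Rule 5 Regressive Voicing Assimilation: [zplotko] → [splotko]

[pornaks], [dbratp], [splotko]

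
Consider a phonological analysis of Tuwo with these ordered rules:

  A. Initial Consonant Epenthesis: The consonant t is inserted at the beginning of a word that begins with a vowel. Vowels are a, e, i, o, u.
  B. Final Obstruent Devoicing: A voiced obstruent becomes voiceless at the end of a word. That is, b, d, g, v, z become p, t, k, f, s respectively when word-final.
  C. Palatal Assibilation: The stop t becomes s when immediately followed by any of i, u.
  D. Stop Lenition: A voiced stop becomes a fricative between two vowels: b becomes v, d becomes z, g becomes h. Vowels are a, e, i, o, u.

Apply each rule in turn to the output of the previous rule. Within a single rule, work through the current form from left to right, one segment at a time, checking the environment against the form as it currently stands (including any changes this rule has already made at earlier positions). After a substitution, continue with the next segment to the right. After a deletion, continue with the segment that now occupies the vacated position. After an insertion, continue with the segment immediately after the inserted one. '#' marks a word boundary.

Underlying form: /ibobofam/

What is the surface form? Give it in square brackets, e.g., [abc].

[sivovofam]

A Initial Consonant Epenthesis: [ibobofam] → [tibobofam]
B Final Obstruent Devoicing: no change — [tibobofam]
C Palatal Assibilation: [tibobofam] → [sibobofam]
D Stop Lenition: [sibobofam] → [sivovofam]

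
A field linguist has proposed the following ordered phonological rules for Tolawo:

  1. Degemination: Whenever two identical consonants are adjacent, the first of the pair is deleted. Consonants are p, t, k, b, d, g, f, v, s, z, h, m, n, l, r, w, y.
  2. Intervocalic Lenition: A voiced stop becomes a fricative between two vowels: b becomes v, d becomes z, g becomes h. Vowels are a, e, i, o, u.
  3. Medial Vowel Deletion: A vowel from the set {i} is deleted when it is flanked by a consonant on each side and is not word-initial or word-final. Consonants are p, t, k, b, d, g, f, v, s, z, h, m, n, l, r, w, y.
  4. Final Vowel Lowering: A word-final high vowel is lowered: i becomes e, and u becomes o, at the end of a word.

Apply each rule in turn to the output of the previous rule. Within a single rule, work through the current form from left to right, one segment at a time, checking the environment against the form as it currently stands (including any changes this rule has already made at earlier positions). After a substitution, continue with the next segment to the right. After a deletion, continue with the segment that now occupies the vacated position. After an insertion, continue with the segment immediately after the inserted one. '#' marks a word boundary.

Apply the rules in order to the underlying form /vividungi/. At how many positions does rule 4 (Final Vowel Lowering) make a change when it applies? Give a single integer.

1

1 Degemination: no change — [vividungi]
2 Intervocalic Lenition: [vividungi] → [vivizungi]
3 Medial Vowel Deletion: [vivizungi] → [vvzungi]
4 Final Vowel Lowering: [vvzungi] → [vvzunge]
Rule 4 changed 1 position(s).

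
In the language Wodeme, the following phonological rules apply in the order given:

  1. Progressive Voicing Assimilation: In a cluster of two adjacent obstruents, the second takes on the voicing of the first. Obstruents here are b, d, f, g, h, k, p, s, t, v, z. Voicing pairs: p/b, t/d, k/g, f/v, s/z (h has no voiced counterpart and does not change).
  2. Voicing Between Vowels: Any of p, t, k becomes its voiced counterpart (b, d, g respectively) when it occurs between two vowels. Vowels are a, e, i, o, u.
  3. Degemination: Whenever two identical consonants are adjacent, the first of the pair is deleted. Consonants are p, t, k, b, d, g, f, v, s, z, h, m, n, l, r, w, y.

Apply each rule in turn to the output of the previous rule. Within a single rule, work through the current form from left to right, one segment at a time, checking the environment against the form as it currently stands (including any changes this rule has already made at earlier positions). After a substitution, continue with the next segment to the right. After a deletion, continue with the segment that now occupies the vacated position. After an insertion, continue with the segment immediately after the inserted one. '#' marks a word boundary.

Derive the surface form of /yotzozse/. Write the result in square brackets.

1 Progressive Voicing Assimilation: [yotzozse] → [yotsozze]
2 Voicing Between Vowels: no change — [yotsozze]
3 Degemination: [yotsozze] → [yotsoze]

[yotsoze]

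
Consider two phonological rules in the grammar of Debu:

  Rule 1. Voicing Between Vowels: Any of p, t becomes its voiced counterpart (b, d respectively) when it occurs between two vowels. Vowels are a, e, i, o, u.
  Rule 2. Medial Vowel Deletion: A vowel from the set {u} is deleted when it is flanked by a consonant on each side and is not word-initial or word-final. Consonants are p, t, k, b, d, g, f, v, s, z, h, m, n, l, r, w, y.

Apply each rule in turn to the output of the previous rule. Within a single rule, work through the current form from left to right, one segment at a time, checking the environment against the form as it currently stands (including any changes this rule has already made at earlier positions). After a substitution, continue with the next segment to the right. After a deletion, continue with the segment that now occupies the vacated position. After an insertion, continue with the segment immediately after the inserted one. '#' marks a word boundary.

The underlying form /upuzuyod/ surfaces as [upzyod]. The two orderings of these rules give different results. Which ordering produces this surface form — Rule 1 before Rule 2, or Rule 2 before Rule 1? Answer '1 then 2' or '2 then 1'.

2 then 1

Order 1 then 2:
  1 Voicing Between Vowels: [upuzuyod] → [ubuzuyod]
  2 Medial Vowel Deletion: [ubuzuyod] → [ubzyod]
  result: [ubzyod]
Order 2 then 1:
  2 Medial Vowel Deletion: [upuzuyod] → [upzyod]
  1 Voicing Between Vowels: no change — [upzyod]
  result: [upzyod]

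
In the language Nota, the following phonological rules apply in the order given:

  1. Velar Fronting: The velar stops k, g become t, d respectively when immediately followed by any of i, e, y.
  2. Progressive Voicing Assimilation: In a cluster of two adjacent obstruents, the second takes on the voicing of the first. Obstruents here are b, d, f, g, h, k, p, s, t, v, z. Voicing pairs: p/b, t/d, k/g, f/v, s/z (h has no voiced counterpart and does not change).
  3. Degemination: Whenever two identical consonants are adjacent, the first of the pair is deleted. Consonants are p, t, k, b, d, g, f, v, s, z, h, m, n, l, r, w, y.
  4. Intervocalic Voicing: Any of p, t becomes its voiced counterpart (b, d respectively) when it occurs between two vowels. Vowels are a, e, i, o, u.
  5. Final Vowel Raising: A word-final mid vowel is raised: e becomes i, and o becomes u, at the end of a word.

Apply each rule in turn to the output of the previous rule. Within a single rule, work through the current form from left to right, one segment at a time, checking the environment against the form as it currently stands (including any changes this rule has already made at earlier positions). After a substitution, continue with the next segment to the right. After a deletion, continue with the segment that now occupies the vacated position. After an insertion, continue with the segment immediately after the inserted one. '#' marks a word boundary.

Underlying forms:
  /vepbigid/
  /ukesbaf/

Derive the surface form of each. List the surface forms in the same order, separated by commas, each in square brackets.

/vepbigid/:
  1 Velar Fronting: [vepbigid] → [vepbidid]
  2 Progressive Voicing Assimilation: [vepbidid] → [veppidid]
  3 Degemination: [veppidid] → [vepidid]
  4 Intervocalic Voicing: [vepidid] → [vebidid]
  5 Final Vowel Raising: no change — [vebidid]
/ukesbaf/:
  1 Velar Fronting: [ukesbaf] → [utesbaf]
  2 Progressive Voicing Assimilation: [utesbaf] → [utespaf]
  3 Degemination: no change — [utespaf]
  4 Intervocalic Voicing: [utespaf] → [udespaf]
  5 Final Vowel Raising: no change — [udespaf]

[vebidid], [udespaf]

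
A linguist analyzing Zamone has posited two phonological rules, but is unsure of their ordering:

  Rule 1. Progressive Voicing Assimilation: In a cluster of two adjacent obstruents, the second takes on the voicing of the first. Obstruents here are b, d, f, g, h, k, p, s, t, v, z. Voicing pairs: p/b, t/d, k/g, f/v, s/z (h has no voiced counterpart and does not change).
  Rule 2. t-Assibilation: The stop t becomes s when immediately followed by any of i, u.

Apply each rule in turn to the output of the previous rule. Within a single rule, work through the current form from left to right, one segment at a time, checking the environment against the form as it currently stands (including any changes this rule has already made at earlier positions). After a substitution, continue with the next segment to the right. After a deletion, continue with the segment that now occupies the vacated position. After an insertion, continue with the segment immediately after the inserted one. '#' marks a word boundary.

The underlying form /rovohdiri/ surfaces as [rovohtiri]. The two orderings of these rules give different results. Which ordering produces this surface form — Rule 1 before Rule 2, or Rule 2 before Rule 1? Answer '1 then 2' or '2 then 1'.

Order 1 then 2:
  1 Progressive Voicing Assimilation: [rovohdiri] → [rovohtiri]
  2 t-Assibilation: [rovohtiri] → [rovohsiri]
  result: [rovohsiri]
Order 2 then 1:
  2 t-Assibilation: no change — [rovohdiri]
  1 Progressive Voicing Assimilation: [rovohdiri] → [rovohtiri]
  result: [rovohtiri]

2 then 1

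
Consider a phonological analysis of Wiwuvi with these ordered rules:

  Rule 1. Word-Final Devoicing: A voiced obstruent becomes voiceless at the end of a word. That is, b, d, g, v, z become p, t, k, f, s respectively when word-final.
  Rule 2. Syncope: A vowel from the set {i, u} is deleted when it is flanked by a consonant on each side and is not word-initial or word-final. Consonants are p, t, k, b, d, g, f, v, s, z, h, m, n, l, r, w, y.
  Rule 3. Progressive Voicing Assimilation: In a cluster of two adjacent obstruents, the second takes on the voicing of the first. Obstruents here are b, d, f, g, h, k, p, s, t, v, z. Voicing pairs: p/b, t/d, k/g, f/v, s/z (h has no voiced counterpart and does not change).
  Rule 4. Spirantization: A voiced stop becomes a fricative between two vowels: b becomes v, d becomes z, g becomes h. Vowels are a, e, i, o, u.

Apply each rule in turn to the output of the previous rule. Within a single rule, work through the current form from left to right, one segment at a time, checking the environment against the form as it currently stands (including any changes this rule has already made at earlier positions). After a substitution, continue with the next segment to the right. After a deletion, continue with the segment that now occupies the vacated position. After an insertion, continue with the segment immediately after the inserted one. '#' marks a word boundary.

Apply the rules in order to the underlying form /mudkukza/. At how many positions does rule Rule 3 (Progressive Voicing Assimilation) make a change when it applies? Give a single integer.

2

Rule 1 Word-Final Devoicing: no change — [mudkukza]
Rule 2 Syncope: [mudkukza] → [mdkkza]
Rule 3 Progressive Voicing Assimilation: [mdkkza] → [mdggza]
Rule 4 Spirantization: no change — [mdggza]
Rule Rule 3 changed 2 position(s).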